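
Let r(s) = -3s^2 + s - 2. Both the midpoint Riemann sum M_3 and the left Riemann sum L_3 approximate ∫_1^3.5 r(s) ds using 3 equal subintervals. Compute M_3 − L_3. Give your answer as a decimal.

M_3 ≈ -40.81597.
L_3 ≈ -29.09722.
M_3 − L_3 = -11.71875.

-11.71875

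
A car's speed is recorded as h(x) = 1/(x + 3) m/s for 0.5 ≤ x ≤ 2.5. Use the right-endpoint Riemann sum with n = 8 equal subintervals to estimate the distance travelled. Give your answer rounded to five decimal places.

0.43925

Δx = (2.5 − 0.5)/8 = 0.25.
Right endpoints: 0.75, 1, 1.25, 1.5, 1.75, 2, 2.25, 2.5.
h(0.75) = 4/15, h(1) = 0.25, h(1.25) = 4/17, h(1.5) = 2/9, h(1.75) = 4/19, h(2) = 0.2, h(2.25) = 4/21, h(2.5) = 2/11.
Sum = Δx · [h(0.75) + h(1) + h(1.25) + ...].
Sum ≈ 0.43925.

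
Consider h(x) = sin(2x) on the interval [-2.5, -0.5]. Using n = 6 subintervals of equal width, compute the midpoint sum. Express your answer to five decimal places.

Δx = (-0.5 − (-2.5))/6 = 1/3.
Midpoints: -7/3, -2, -5/3, -4/3, -1, -2/3.
h(-7/3) ≈ 0.99895, h(-2) ≈ 0.75680, h(-5/3) ≈ 0.19057, h(-4/3) ≈ -0.45727, h(-1) ≈ -0.90930, h(-2/3) ≈ -0.97194.
Sum = Δx · [h(-7/3) + h(-2) + h(-5/3) + ...].
Sum ≈ -0.13073.

-0.13073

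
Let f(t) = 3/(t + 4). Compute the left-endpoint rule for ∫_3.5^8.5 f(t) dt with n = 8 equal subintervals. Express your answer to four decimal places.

Δt = (8.5 − 3.5)/8 = 0.625.
Left endpoints: 3.5, 4.125, 4.75, 5.375, 6, 6.625, 7.25, 7.875.
f(3.5) = 0.4, f(4.125) = 24/65, f(4.75) = 12/35, f(5.375) = 0.32, f(6) = 0.3, f(6.625) = 24/85, f(7.25) = 4/15, f(7.875) = 24/95.
Sum = Δt · [f(3.5) + f(4.125) + f(4.75) + ...].
Sum ≈ 1.5836.

1.5836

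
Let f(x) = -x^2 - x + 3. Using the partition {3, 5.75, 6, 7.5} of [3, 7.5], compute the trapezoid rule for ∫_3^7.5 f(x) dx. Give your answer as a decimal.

Subinterval widths: 2.75, 0.25, 1.5.
f(3) = -9, f(5.75) = -35.8125, f(6) = -39, f(7.5) = -60.75.
On each subinterval the trapezoid contributes (Δx_i/2)·[f(x_{i-1}) + f(x_i)].
Sum = -145.78125.

-145.78125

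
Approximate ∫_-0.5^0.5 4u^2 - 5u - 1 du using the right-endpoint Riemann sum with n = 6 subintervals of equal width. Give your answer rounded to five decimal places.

Δu = (0.5 − (-0.5))/6 = 1/6.
Right endpoints: -1/3, -1/6, 0, 1/6, 1/3, 0.5.
f(-1/3) = 10/9, f(-1/6) = -1/18, f(0) = -1, f(1/6) = -31/18, f(1/3) = -20/9, f(0.5) = -2.5.
Sum = Δu · [f(-1/3) + f(-1/6) + f(0) + ...].
Sum ≈ -1.06481.

-1.06481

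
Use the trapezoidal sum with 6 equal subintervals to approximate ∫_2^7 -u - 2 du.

-32.5

Δu = (7 − 2)/6 = 5/6.
f(2) = -4, f(17/6) = -29/6, f(11/3) = -17/3, f(4.5) = -6.5, f(16/3) = -22/3, f(37/6) = -49/6, f(7) = -9.
T_6 = (Δu/2)·[f(u_0) + 2f(u_1) + ... + 2f(u_{5}) + f(u_6)].
Sum = -32.5.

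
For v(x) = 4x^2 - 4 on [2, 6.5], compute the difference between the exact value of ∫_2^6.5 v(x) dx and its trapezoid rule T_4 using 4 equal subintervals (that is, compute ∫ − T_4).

-3.796875

Exact integral: ∫_2^6.5 v(x) dx = 337.5.
T_4 = 341.296875.
Error = 337.5 − 341.296875 = -3.796875.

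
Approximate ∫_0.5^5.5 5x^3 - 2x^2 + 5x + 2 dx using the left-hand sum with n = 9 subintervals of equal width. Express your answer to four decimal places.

Δx = (5.5 − 0.5)/9 = 5/9.
Left endpoints: 0.5, 19/18, 29/18, 13/6, 49/18, 59/18, 23/6, 79/18, 89/18.
f(0.5) = 4.625, f(19/18) = 63743/5832, f(29/18) = 150313/5832, f(13/6) = 11729/216, f(49/18) = 592853/5832, f(59/18) = 1008823/5832, f(23/6) = 59059/216, f(79/18) = 2380163/5832, f(89/18) = 3395533/5832.
Sum = Δx · [f(0.5) + f(19/18) + f(29/18) + ...].
Sum ≈ 907.7958.

907.7958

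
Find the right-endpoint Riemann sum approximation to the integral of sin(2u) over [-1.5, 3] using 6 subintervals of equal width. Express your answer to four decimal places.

Δu = (3 − (-1.5))/6 = 0.75.
Right endpoints: -0.75, 0, 0.75, 1.5, 2.25, 3.
f(-0.75) ≈ -0.9975, f(0) ≈ 0.0000, f(0.75) ≈ 0.9975, f(1.5) ≈ 0.1411, f(2.25) ≈ -0.9775, f(3) ≈ -0.2794.
Sum = Δu · [f(-0.75) + f(0) + f(0.75) + ...].
Sum ≈ -0.8369.

-0.8369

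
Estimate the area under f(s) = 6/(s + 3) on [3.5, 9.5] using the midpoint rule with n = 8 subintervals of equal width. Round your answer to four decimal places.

Δs = (9.5 − 3.5)/8 = 0.75.
Midpoints: 3.875, 4.625, 5.375, 6.125, 6.875, 7.625, 8.375, 9.125.
f(3.875) = 48/55, f(4.625) = 48/61, f(5.375) = 48/67, f(6.125) = 48/73, f(6.875) = 48/79, f(7.625) = 48/85, f(8.375) = 48/91, f(9.125) = 48/97.
Sum = Δs · [f(3.875) + f(4.625) + f(5.375) + ...].
Sum ≈ 3.9211.

3.9211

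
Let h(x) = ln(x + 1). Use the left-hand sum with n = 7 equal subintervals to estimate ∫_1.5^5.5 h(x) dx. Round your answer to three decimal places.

Δx = (5.5 − 1.5)/7 = 4/7.
Left endpoints: 1.5, 29/14, 37/14, 45/14, 53/14, 61/14, 69/14.
h(1.5) ≈ 0.916, h(29/14) ≈ 1.122, h(37/14) ≈ 1.293, h(45/14) ≈ 1.438, h(53/14) ≈ 1.566, h(61/14) ≈ 1.678, h(69/14) ≈ 1.780.
Sum = Δx · [h(1.5) + h(29/14) + h(37/14) + ...].
Sum ≈ 5.596.

5.596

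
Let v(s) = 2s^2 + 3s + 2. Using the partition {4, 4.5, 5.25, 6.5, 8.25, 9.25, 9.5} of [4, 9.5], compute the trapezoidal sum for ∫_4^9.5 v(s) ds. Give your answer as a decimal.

Subinterval widths: 0.5, 0.75, 1.25, 1.75, 1, 0.25.
v(4) = 46, v(4.5) = 56, v(5.25) = 72.875, v(6.5) = 106, v(8.25) = 162.875, v(9.25) = 200.875, v(9.5) = 211.
On each subinterval the trapezoid contributes (Δs_i/2)·[v(s_{i-1}) + v(s_i)].
Sum = 654.25.

654.25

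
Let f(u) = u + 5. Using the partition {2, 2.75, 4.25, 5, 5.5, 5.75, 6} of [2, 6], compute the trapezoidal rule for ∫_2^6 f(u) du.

36

Subinterval widths: 0.75, 1.5, 0.75, 0.5, 0.25, 0.25.
f(2) = 7, f(2.75) = 7.75, f(4.25) = 9.25, f(5) = 10, f(5.5) = 10.5, f(5.75) = 10.75, f(6) = 11.
On each subinterval the trapezoid contributes (Δu_i/2)·[f(u_{i-1}) + f(u_i)].
Sum = 36.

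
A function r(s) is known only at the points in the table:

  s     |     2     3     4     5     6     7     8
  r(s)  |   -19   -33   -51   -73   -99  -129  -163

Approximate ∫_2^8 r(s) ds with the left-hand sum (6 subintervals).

-404

Δs = 1.
Sum = 1·[(-19) + (-33) + (-51) + (-73) + (-99) + (-129)] = -404.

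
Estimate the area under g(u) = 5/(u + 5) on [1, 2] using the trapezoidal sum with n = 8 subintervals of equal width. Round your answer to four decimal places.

Δu = (2 − 1)/8 = 0.125.
g(1) = 5/6, g(1.125) = 40/49, g(1.25) = 0.8, g(1.375) = 40/51, g(1.5) = 10/13, g(1.625) = 40/53, g(1.75) = 20/27, g(1.875) = 8/11, g(2) = 5/7.
T_8 = (Δu/2)·[g(u_0) + 2g(u_1) + ... + 2g(u_{7}) + g(u_8)].
Sum ≈ 0.7708.

0.7708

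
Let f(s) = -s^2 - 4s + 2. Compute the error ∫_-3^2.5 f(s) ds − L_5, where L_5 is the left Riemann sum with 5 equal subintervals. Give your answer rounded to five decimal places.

Exact integral: ∫_-3^2.5 f(s) ds ≈ 2.2916667.
L_5 = 11.77.
Error ≈ 2.2916667 − 11.77 ≈ -9.47833.

-9.47833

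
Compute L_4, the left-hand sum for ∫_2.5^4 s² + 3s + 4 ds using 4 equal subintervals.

34.11328125

Δs = (4 − 2.5)/4 = 0.375.
Left endpoints: 2.5, 2.875, 3.25, 3.625.
f(2.5) = 17.75, f(2.875) = 20.890625, f(3.25) = 24.3125, f(3.625) = 28.015625.
Sum = Δs · [f(2.5) + f(2.875) + f(3.25) + f(3.625)].
Sum = 34.11328125.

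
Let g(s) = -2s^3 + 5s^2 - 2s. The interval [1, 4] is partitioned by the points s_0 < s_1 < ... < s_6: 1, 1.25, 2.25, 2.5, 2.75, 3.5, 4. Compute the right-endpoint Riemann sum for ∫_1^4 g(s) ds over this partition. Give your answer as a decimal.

Subinterval widths: 0.25, 1, 0.25, 0.25, 0.75, 0.5.
Right endpoints: 1.25, 2.25, 2.5, 2.75, 3.5, 4.
g(1.25) = 1.40625, g(2.25) = -1.96875, g(2.5) = -5, g(2.75) = -9.28125, g(3.5) = -31.5, g(4) = -56.
Sum = Σ Δs_i · g(s_i).
Sum = -56.8125.

-56.8125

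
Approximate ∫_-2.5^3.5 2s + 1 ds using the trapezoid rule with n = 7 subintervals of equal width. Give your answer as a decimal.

12

Δs = (3.5 − (-2.5))/7 = 6/7.
f(-2.5) = -4, f(-23/14) = -16/7, f(-11/14) = -4/7, f(1/14) = 8/7, f(13/14) = 20/7, f(25/14) = 32/7, f(37/14) = 44/7, f(3.5) = 8.
T_7 = (Δs/2)·[f(s_0) + 2f(s_1) + ... + 2f(s_{6}) + f(s_7)].
Sum = 12.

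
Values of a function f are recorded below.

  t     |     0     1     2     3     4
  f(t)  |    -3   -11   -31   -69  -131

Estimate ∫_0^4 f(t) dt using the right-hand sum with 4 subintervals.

Δt = 1.
Sum = 1·[(-11) + (-31) + (-69) + (-131)] = -242.

-242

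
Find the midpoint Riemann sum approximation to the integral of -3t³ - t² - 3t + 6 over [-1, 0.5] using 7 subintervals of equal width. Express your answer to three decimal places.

10.446

Δt = (0.5 − (-1))/7 = 3/14.
Midpoints: -25/28, -19/28, -13/28, -0.25, -1/28, 5/28, 11/28.
f(-25/28) = 219887/21952, f(-19/28) = 186869/21952, f(-13/28) = 164147/21952, f(-0.25) = 6.734375, f(-1/28) = 134039/21952, f(5/28) = 118877/21952, f(11/28) = 98459/21952.
Sum = Δt · [f(-25/28) + f(-19/28) + f(-13/28) + ...].
Sum ≈ 10.446.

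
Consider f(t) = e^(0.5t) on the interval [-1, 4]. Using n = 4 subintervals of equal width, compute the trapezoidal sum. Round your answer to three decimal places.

Δt = (4 − (-1))/4 = 1.25.
f(-1) ≈ 0.607, f(0.25) ≈ 1.133, f(1.5) ≈ 2.117, f(2.75) ≈ 3.955, f(4) ≈ 7.389.
T_4 = (Δt/2)·[f(t_0) + 2f(t_1) + 2f(t_2) + 2f(t_3) + f(t_4)].
Sum ≈ 14.004.

14.004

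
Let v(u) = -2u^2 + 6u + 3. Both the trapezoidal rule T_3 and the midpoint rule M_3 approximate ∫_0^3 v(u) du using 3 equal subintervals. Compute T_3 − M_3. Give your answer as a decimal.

T_3 = 17.
M_3 = 18.5.
T_3 − M_3 = -1.5.

-1.5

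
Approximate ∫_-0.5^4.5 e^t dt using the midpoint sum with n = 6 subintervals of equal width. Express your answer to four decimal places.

Δt = (4.5 − (-0.5))/6 = 5/6.
Midpoints: -1/12, 0.75, 19/12, 29/12, 3.25, 49/12.
f(-1/12) ≈ 0.9200, f(0.75) ≈ 2.1170, f(19/12) ≈ 4.8712, f(29/12) ≈ 11.2084, f(3.25) ≈ 25.7903, f(49/12) ≈ 59.3430.
Sum = Δt · [f(-1/12) + f(0.75) + f(19/12) + ...].
Sum ≈ 86.8749.

86.8749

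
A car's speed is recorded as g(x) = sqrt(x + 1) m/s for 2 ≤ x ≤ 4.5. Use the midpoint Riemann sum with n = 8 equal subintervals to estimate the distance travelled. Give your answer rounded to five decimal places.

5.13530

Δx = (4.5 − 2)/8 = 0.3125.
Midpoints: 2.15625, 2.46875, 2.78125, 3.09375, 3.40625, 3.71875, 4.03125, 4.34375.
g(2.15625) ≈ 1.77658, g(2.46875) ≈ 1.86246, g(2.78125) ≈ 1.94454, g(3.09375) ≈ 2.02330, g(3.40625) ≈ 2.09911, g(3.71875) ≈ 2.17227, g(4.03125) ≈ 2.24304, g(4.34375) ≈ 2.31166.
Sum = Δx · [g(2.15625) + g(2.46875) + g(2.78125) + ...].
Sum ≈ 5.13530.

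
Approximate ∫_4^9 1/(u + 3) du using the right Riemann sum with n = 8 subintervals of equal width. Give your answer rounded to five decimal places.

Δu = (9 − 4)/8 = 0.625.
Right endpoints: 4.625, 5.25, 5.875, 6.5, 7.125, 7.75, 8.375, 9.
f(4.625) = 8/61, f(5.25) = 4/33, f(5.875) = 8/71, f(6.5) = 2/19, f(7.125) = 8/81, f(7.75) = 4/43, f(8.375) = 8/91, f(9) = 1/12.
Sum = Δu · [f(4.625) + f(5.25) + f(5.875) + ...].
Sum ≈ 0.52083.

0.52083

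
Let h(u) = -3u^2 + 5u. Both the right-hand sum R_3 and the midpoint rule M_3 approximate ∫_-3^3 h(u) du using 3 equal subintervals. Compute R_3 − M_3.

12

R_3 = -36.
M_3 = -48.
R_3 − M_3 = 12.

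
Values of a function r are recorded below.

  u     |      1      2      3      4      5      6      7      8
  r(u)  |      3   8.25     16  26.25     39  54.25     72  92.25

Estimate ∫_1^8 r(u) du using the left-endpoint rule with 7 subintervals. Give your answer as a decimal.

218.75

Δu = 1.
Sum = 1·[3 + 8.25 + 16 + 26.25 + 39 + 54.25 + 72] = 218.75.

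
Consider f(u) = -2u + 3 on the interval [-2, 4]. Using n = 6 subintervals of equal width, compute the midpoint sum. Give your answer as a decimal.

Δu = (4 − (-2))/6 = 1.
Midpoints: -1.5, -0.5, 0.5, 1.5, 2.5, 3.5.
f(-1.5) = 6, f(-0.5) = 4, f(0.5) = 2, f(1.5) = 0, f(2.5) = -2, f(3.5) = -4.
Sum = Δu · [f(-1.5) + f(-0.5) + f(0.5) + ...].
Sum = 6.

6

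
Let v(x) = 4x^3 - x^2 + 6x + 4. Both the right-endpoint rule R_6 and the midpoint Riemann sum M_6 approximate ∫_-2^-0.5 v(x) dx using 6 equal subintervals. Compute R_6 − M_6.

5.15625

R_6 = -18.53125.
M_6 = -23.6875.
R_6 − M_6 = 5.15625.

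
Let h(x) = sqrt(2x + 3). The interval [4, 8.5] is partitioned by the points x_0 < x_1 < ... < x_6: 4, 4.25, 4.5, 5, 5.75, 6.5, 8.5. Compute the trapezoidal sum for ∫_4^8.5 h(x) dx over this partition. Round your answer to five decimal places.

17.64293

Subinterval widths: 0.25, 0.25, 0.5, 0.75, 0.75, 2.
h(4) ≈ 3.31662, h(4.25) ≈ 3.39116, h(4.5) ≈ 3.46410, h(5) ≈ 3.60555, h(5.75) ≈ 3.80789, h(6.5) ≈ 4.00000, h(8.5) ≈ 4.47214.
On each subinterval the trapezoid contributes (Δx_i/2)·[h(x_{i-1}) + h(x_i)].
Sum ≈ 17.64293.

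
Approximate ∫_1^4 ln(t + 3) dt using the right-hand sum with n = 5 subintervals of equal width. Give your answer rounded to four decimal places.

5.2409

Δt = (4 − 1)/5 = 0.6.
Right endpoints: 1.6, 2.2, 2.8, 3.4, 4.
f(1.6) ≈ 1.5261, f(2.2) ≈ 1.6487, f(2.8) ≈ 1.7579, f(3.4) ≈ 1.8563, f(4) ≈ 1.9459.
Sum = Δt · [f(1.6) + f(2.2) + f(2.8) + f(3.4) + f(4)].
Sum ≈ 5.2409.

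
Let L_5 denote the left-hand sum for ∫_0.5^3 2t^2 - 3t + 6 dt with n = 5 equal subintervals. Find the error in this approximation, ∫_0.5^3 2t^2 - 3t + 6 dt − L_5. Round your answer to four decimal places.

2.2917

Exact integral: ∫_0.5^3 f(t) dt ≈ 19.791667.
L_5 = 17.5.
Error ≈ 19.791667 − 17.5 ≈ 2.2917.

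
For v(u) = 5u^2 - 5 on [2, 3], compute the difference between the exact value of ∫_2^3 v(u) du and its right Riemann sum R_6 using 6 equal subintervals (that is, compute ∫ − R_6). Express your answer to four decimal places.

-2.1065

Exact integral: ∫_2^3 v(u) du ≈ 26.666667.
R_6 ≈ 28.773148.
Error ≈ 26.666667 − 28.773148 ≈ -2.1065.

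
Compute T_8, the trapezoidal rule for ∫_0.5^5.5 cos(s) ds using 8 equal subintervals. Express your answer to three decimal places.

Δs = (5.5 − 0.5)/8 = 0.625.
f(0.5) ≈ 0.878, f(1.125) ≈ 0.431, f(1.75) ≈ -0.178, f(2.375) ≈ -0.720, f(3) ≈ -0.990, f(3.625) ≈ -0.885, f(4.25) ≈ -0.446, f(4.875) ≈ 0.162, f(5.5) ≈ 0.709.
T_8 = (Δs/2)·[f(s_0) + 2f(s_1) + ... + 2f(s_{7}) + f(s_8)].
Sum ≈ -1.146.

-1.146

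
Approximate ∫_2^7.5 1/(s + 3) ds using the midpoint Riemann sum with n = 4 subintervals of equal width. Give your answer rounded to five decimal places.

Δs = (7.5 − 2)/4 = 1.375.
Midpoints: 2.6875, 4.0625, 5.4375, 6.8125.
f(2.6875) = 16/91, f(4.0625) = 16/113, f(5.4375) = 16/135, f(6.8125) = 16/157.
Sum = Δs · [f(2.6875) + f(4.0625) + f(5.4375) + f(6.8125)].
Sum ≈ 0.73954.

0.73954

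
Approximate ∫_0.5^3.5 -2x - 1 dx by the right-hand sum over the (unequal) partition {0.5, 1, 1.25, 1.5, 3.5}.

Subinterval widths: 0.5, 0.25, 0.25, 2.
Right endpoints: 1, 1.25, 1.5, 3.5.
f(1) = -3, f(1.25) = -3.5, f(1.5) = -4, f(3.5) = -8.
Sum = Σ Δx_i · f(x_i).
Sum = -19.375.

-19.375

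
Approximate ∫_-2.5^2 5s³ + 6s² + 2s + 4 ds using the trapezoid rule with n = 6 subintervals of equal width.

Δs = (2 − (-2.5))/6 = 0.75.
f(-2.5) = -41.625, f(-1.75) = -7.921875, f(-1) = 3, f(-0.25) = 3.796875, f(0.5) = 7.125, f(1.25) = 25.640625, f(2) = 72.
T_6 = (Δs/2)·[f(s_0) + 2f(s_1) + ... + 2f(s_{5}) + f(s_6)].
Sum = 35.12109375.

35.12109375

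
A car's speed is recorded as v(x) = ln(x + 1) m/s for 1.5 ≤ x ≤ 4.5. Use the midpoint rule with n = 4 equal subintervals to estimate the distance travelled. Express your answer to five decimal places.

4.09046

Δx = (4.5 − 1.5)/4 = 0.75.
Midpoints: 1.875, 2.625, 3.375, 4.125.
v(1.875) ≈ 1.05605, v(2.625) ≈ 1.28785, v(3.375) ≈ 1.47591, v(4.125) ≈ 1.63413.
Sum = Δx · [v(1.875) + v(2.625) + v(3.375) + v(4.125)].
Sum ≈ 4.09046.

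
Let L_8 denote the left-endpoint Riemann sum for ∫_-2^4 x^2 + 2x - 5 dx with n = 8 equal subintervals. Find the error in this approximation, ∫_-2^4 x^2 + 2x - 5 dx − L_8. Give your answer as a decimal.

Exact integral: ∫_-2^4 f(x) dx = 6.
L_8 = -2.4375.
Error = 6 − (-2.4375) = 8.4375.

8.4375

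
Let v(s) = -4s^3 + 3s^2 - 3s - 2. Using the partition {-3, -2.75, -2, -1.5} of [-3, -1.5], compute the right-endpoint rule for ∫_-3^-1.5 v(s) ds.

Subinterval widths: 0.25, 0.75, 0.5.
Right endpoints: -2.75, -2, -1.5.
v(-2.75) = 112.125, v(-2) = 48, v(-1.5) = 22.75.
Sum = Σ Δs_i · v(s_i).
Sum = 75.40625.

75.40625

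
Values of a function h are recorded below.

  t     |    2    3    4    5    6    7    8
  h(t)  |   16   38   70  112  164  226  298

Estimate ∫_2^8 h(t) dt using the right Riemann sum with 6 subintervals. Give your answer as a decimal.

908

Δt = 1.
Sum = 1·[38 + 70 + 112 + 164 + 226 + 298] = 908.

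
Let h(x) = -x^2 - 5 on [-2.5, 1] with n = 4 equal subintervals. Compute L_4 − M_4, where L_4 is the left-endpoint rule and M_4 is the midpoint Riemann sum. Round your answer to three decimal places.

L_4 = -25.78515625.
M_4 ≈ -22.81836.
L_4 − M_4 ≈ -2.967.

-2.967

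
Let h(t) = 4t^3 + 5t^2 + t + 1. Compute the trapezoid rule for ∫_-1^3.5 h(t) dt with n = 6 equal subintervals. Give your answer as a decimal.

240.75

Δt = (3.5 − (-1))/6 = 0.75.
h(-1) = 1, h(-0.25) = 1, h(0.5) = 3.25, h(1.25) = 17.875, h(2) = 55, h(2.75) = 124.75, h(3.5) = 237.25.
T_6 = (Δt/2)·[h(t_0) + 2h(t_1) + ... + 2h(t_{5}) + h(t_6)].
Sum = 240.75.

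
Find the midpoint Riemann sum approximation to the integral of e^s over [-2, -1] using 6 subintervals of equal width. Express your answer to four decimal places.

0.2323

Δs = (-1 − (-2))/6 = 1/6.
Midpoints: -23/12, -1.75, -19/12, -17/12, -1.25, -13/12.
f(-23/12) ≈ 0.1471, f(-1.75) ≈ 0.1738, f(-19/12) ≈ 0.2053, f(-17/12) ≈ 0.2425, f(-1.25) ≈ 0.2865, f(-13/12) ≈ 0.3385.
Sum = Δs · [f(-23/12) + f(-1.75) + f(-19/12) + ...].
Sum ≈ 0.2323.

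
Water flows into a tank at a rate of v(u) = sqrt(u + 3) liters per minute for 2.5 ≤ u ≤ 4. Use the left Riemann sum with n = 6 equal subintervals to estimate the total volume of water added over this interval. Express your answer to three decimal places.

3.710

Δu = (4 − 2.5)/6 = 0.25.
Left endpoints: 2.5, 2.75, 3, 3.25, 3.5, 3.75.
v(2.5) ≈ 2.345, v(2.75) ≈ 2.398, v(3) ≈ 2.449, v(3.25) ≈ 2.500, v(3.5) ≈ 2.550, v(3.75) ≈ 2.598.
Sum = Δu · [v(2.5) + v(2.75) + v(3) + ...].
Sum ≈ 3.710.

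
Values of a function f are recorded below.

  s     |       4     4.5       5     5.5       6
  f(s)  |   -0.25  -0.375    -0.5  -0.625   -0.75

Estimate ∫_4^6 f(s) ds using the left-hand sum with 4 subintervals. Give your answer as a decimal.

-0.875

Δs = 0.5.
Sum = 0.5·[(-0.25) + (-0.375) + (-0.5) + (-0.625)] = -0.875.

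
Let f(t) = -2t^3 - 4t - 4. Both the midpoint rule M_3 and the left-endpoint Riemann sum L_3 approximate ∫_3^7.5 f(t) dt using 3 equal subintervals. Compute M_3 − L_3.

-526.078125

M_3 = -1627.453125.
L_3 = -1101.375.
M_3 − L_3 = -526.078125.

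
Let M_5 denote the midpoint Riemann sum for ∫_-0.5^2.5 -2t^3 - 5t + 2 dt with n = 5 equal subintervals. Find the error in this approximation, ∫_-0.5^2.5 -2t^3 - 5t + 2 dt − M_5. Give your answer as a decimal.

Exact integral: ∫_-0.5^2.5 f(t) dt = -28.5.
M_5 = -27.96.
Error = -28.5 − (-27.96) = -0.54.

-0.54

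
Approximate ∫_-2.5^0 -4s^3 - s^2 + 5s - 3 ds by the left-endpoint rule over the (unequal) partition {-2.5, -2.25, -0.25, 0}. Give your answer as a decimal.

Subinterval widths: 0.25, 2, 0.25.
Left endpoints: -2.5, -2.25, -0.25.
f(-2.5) = 40.75, f(-2.25) = 26.25, f(-0.25) = -4.25.
Sum = Σ Δs_i · f(s_i).
Sum = 61.625.

61.625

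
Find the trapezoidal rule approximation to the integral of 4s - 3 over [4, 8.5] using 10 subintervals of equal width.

Δs = (8.5 − 4)/10 = 0.45.
f(4) = 13, f(4.45) = 14.8, f(4.9) = 16.6, f(5.35) = 18.4, f(5.8) = 20.2, f(6.25) = 22, f(6.7) = 23.8, f(7.15) = 25.6, f(7.6) = 27.4, f(8.05) = 29.2, f(8.5) = 31.
T_10 = (Δs/2)·[f(s_0) + 2f(s_1) + ... + 2f(s_{9}) + f(s_10)].
Sum = 99.

99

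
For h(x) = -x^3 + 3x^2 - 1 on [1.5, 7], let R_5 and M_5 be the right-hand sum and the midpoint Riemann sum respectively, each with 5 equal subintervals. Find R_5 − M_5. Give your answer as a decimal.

-125.8778125

R_5 = -385.33.
M_5 = -259.4521875.
R_5 − M_5 = -125.8778125.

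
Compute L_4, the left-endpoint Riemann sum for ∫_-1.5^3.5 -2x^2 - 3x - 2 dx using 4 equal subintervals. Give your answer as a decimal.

-36.5625

Δx = (3.5 − (-1.5))/4 = 1.25.
Left endpoints: -1.5, -0.25, 1, 2.25.
f(-1.5) = -2, f(-0.25) = -1.375, f(1) = -7, f(2.25) = -18.875.
Sum = Δx · [f(-1.5) + f(-0.25) + f(1) + f(2.25)].
Sum = -36.5625.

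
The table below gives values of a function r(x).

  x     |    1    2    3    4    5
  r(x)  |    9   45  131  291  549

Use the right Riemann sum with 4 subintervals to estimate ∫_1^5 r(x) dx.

Δx = 1.
Sum = 1·[45 + 131 + 291 + 549] = 1016.

1016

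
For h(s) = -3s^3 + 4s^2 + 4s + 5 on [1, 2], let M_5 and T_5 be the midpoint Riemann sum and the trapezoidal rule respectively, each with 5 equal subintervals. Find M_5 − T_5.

M_5 = 9.115.
T_5 = 9.02.
M_5 − T_5 = 0.095.

0.095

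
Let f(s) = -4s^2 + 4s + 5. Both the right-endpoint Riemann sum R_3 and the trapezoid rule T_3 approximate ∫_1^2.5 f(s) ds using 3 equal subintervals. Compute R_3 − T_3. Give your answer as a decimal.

-3.75

R_3 = -5.5.
T_3 = -1.75.
R_3 − T_3 = -3.75.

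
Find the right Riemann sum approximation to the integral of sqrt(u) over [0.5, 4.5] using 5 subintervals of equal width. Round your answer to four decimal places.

6.6697

Δu = (4.5 − 0.5)/5 = 0.8.
Right endpoints: 1.3, 2.1, 2.9, 3.7, 4.5.
f(1.3) ≈ 1.1402, f(2.1) ≈ 1.4491, f(2.9) ≈ 1.7029, f(3.7) ≈ 1.9235, f(4.5) ≈ 2.1213.
Sum = Δu · [f(1.3) + f(2.1) + f(2.9) + f(3.7) + f(4.5)].
Sum ≈ 6.6697.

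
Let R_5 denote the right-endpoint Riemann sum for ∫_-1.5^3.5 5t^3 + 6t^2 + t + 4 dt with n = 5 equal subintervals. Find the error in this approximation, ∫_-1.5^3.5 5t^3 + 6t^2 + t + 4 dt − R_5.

-165.625

Exact integral: ∫_-1.5^3.5 f(t) dt = 298.75.
R_5 = 464.375.
Error = 298.75 − 464.375 = -165.625.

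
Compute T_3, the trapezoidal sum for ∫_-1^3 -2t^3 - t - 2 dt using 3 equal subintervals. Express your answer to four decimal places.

-59.1111

Δt = (3 − (-1))/3 = 4/3.
f(-1) = 1, f(1/3) = -65/27, f(5/3) = -349/27, f(3) = -59.
T_3 = (Δt/2)·[f(t_0) + 2f(t_1) + 2f(t_2) + f(t_3)].
Sum ≈ -59.1111.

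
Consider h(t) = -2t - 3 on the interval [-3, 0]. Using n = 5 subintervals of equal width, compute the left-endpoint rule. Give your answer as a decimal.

Δt = (0 − (-3))/5 = 0.6.
Left endpoints: -3, -2.4, -1.8, -1.2, -0.6.
h(-3) = 3, h(-2.4) = 1.8, h(-1.8) = 0.6, h(-1.2) = -0.6, h(-0.6) = -1.8.
Sum = Δt · [h(-3) + h(-2.4) + h(-1.8) + h(-1.2) + h(-0.6)].
Sum = 1.8.

1.8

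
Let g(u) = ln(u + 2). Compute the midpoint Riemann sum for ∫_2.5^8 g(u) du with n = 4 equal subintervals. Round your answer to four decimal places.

10.7670

Δu = (8 − 2.5)/4 = 1.375.
Midpoints: 3.1875, 4.5625, 5.9375, 7.3125.
g(3.1875) ≈ 1.6463, g(4.5625) ≈ 1.8814, g(5.9375) ≈ 2.0716, g(7.3125) ≈ 2.2314.
Sum = Δu · [g(3.1875) + g(4.5625) + g(5.9375) + g(7.3125)].
Sum ≈ 10.7670.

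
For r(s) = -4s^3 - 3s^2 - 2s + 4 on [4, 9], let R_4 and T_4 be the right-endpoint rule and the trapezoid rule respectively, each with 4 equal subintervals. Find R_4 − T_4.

-1790.625

R_4 = -8911.09375.
T_4 = -7120.46875.
R_4 − T_4 = -1790.625.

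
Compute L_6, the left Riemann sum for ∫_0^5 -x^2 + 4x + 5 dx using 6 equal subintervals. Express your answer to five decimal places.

Δx = (5 − 0)/6 = 5/6.
Left endpoints: 0, 5/6, 5/3, 2.5, 10/3, 25/6.
f(0) = 5, f(5/6) = 275/36, f(5/3) = 80/9, f(2.5) = 8.75, f(10/3) = 65/9, f(25/6) = 155/36.
Sum = Δx · [f(0) + f(5/6) + f(5/3) + ...].
Sum ≈ 34.83796.

34.83796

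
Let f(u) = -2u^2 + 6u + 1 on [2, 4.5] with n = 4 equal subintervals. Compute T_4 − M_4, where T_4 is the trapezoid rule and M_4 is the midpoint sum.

T_4 = -4.4921875.
M_4 = -4.00390625.
T_4 − M_4 = -0.48828125.

-0.48828125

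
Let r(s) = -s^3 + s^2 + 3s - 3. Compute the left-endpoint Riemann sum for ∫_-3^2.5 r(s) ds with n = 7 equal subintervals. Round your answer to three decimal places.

Δs = (2.5 − (-3))/7 = 11/14.
Left endpoints: -3, -31/14, -10/7, -9/14, 1/7, 13/14, 12/7.
r(-3) = 24, r(-31/14) = 16785/2744, r(-10/7) = -799/343, r(-9/14) = -11661/2744, r(1/7) = -876/343, r(13/14) = -419/2744, r(12/7) = 15/343.
Sum = Δs · [r(-3) + r(-31/14) + r(-10/7) + ...].
Sum ≈ 16.402.

16.402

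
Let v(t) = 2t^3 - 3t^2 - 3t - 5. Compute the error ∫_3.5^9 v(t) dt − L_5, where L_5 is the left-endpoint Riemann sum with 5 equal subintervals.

593.95875

Exact integral: ∫_3.5^9 v(t) dt = 2388.71875.
L_5 = 1794.76.
Error = 2388.71875 − 1794.76 = 593.95875.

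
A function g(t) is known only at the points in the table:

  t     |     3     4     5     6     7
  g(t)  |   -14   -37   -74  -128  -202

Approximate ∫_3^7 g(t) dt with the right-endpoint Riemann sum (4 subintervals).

Δt = 1.
Sum = 1·[(-37) + (-74) + (-128) + (-202)] = -441.

-441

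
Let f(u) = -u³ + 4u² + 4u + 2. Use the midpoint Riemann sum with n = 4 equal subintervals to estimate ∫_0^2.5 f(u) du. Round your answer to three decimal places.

Δu = (2.5 − 0)/4 = 0.625.
Midpoints: 0.3125, 0.9375, 1.5625, 2.1875.
f(0.3125) = 14787/4096, f(0.9375) = 34577/4096, f(1.5625) = 58167/4096, f(2.1875) = 79557/4096.
Sum = Δu · [f(0.3125) + f(0.9375) + f(1.5625) + f(2.1875)].
Sum ≈ 28.547.

28.547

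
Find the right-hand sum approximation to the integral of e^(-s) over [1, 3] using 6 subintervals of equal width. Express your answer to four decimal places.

Δs = (3 − 1)/6 = 1/3.
Right endpoints: 4/3, 5/3, 2, 7/3, 8/3, 3.
f(4/3) ≈ 0.2636, f(5/3) ≈ 0.1889, f(2) ≈ 0.1353, f(7/3) ≈ 0.0970, f(8/3) ≈ 0.0695, f(3) ≈ 0.0498.
Sum = Δs · [f(4/3) + f(5/3) + f(2) + ...].
Sum ≈ 0.2680.

0.2680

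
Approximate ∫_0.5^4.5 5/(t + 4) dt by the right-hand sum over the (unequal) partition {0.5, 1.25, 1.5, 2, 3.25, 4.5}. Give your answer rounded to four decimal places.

2.9556

Subinterval widths: 0.75, 0.25, 0.5, 1.25, 1.25.
Right endpoints: 1.25, 1.5, 2, 3.25, 4.5.
f(1.25) = 20/21, f(1.5) = 10/11, f(2) = 5/6, f(3.25) = 20/29, f(4.5) = 10/17.
Sum = Σ Δt_i · f(t_i).
Sum ≈ 2.9556.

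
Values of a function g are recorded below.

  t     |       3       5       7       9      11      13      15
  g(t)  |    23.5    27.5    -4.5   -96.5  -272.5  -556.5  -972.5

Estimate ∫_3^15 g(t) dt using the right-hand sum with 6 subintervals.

-3750

Δt = 2.
Sum = 2·[27.5 + (-4.5) + (-96.5) + (-272.5) + (-556.5) + (-972.5)] = -3750.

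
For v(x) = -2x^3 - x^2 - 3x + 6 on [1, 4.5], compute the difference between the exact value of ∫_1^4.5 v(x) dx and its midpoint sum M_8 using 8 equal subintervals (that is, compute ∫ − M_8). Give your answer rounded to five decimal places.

-0.97697

Exact integral: ∫_1^4.5 v(x) dx ≈ -242.4479167.
M_8 ≈ -241.4709473.
Error ≈ -242.4479167 − (-241.4709473) ≈ -0.97697.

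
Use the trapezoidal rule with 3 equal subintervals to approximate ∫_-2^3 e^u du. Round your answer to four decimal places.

24.3677

Δu = (3 − (-2))/3 = 5/3.
f(-2) ≈ 0.1353, f(-1/3) ≈ 0.7165, f(4/3) ≈ 3.7937, f(3) ≈ 20.0855.
T_3 = (Δu/2)·[f(u_0) + 2f(u_1) + 2f(u_2) + f(u_3)].
Sum ≈ 24.3677.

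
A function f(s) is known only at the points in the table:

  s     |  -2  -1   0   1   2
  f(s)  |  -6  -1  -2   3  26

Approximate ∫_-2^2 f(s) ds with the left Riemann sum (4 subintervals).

-6

Δs = 1.
Sum = 1·[(-6) + (-1) + (-2) + 3] = -6.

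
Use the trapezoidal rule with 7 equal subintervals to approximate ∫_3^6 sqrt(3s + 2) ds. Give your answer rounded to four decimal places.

11.7671

Δs = (6 − 3)/7 = 3/7.
f(3) ≈ 3.3166, f(24/7) ≈ 3.5051, f(27/7) ≈ 3.6839, f(30/7) ≈ 3.8545, f(33/7) ≈ 4.0178, f(36/7) ≈ 4.1748, f(39/7) ≈ 4.3260, f(6) ≈ 4.4721.
T_7 = (Δs/2)·[f(s_0) + 2f(s_1) + ... + 2f(s_{6}) + f(s_7)].
Sum ≈ 11.7671.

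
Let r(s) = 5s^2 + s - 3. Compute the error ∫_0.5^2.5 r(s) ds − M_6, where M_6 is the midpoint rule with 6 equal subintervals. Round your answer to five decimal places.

0.09259

Exact integral: ∫_0.5^2.5 r(s) ds ≈ 22.8333333.
M_6 ≈ 22.7407407.
Error ≈ 22.8333333 − 22.7407407 ≈ 0.09259.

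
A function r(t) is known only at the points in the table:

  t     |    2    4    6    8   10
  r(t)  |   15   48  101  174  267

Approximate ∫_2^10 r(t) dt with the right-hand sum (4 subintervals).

1180

Δt = 2.
Sum = 2·[48 + 101 + 174 + 267] = 1180.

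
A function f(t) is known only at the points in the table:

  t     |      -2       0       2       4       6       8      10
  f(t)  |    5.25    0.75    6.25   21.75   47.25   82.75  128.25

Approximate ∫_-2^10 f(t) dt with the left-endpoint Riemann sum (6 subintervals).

328

Δt = 2.
Sum = 2·[5.25 + 0.75 + 6.25 + 21.75 + 47.25 + 82.75] = 328.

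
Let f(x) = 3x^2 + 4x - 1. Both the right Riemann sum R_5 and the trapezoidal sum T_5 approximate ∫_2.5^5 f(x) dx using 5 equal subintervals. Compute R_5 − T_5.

16.5625

R_5 = 161.25.
T_5 = 144.6875.
R_5 − T_5 = 16.5625.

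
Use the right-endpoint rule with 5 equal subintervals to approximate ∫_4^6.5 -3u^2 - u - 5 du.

-256.875

Δu = (6.5 − 4)/5 = 0.5.
Right endpoints: 4.5, 5, 5.5, 6, 6.5.
f(4.5) = -70.25, f(5) = -85, f(5.5) = -101.25, f(6) = -119, f(6.5) = -138.25.
Sum = Δu · [f(4.5) + f(5) + f(5.5) + f(6) + f(6.5)].
Sum = -256.875.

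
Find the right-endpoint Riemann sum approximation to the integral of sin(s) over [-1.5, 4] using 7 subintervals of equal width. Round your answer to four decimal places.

0.7813

Δs = (4 − (-1.5))/7 = 11/14.
Right endpoints: -5/7, 1/14, 6/7, 23/14, 17/7, 45/14, 4.
f(-5/7) ≈ -0.6551, f(1/14) ≈ 0.0714, f(6/7) ≈ 0.7560, f(23/14) ≈ 0.9974, f(17/7) ≈ 0.6541, f(45/14) ≈ -0.0726, f(4) ≈ -0.7568.
Sum = Δs · [f(-5/7) + f(1/14) + f(6/7) + ...].
Sum ≈ 0.7813.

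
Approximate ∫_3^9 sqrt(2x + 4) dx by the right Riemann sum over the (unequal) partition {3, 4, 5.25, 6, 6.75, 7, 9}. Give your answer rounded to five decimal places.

24.80293

Subinterval widths: 1, 1.25, 0.75, 0.75, 0.25, 2.
Right endpoints: 4, 5.25, 6, 6.75, 7, 9.
f(4) ≈ 3.46410, f(5.25) ≈ 3.80789, f(6) ≈ 4.00000, f(6.75) ≈ 4.18330, f(7) ≈ 4.24264, f(9) ≈ 4.69042.
Sum = Σ Δx_i · f(x_i).
Sum ≈ 24.80293.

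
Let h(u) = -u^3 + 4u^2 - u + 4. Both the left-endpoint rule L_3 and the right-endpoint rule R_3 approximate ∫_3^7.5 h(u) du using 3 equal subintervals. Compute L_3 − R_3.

315.5625

L_3 = -111.9375.
R_3 = -427.5.
L_3 − R_3 = 315.5625.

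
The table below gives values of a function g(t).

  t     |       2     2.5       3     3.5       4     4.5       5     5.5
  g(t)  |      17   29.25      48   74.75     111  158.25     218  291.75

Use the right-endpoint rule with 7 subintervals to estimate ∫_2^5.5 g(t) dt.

465.5

Δt = 0.5.
Sum = 0.5·[29.25 + 48 + 74.75 + 111 + 158.25 + 218 + 291.75] = 465.5.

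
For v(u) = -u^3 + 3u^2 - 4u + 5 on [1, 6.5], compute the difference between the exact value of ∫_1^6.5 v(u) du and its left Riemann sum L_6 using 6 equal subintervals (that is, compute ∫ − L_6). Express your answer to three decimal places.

Exact integral: ∫_1^6.5 v(u) du = -227.390625.
L_6 ≈ -154.96918.
Error ≈ -227.390625 − (-154.96918) ≈ -72.421.

-72.421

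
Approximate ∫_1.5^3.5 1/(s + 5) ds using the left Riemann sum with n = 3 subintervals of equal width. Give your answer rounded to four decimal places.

Δs = (3.5 − 1.5)/3 = 2/3.
Left endpoints: 1.5, 13/6, 17/6.
f(1.5) = 2/13, f(13/6) = 6/43, f(17/6) = 6/47.
Sum = Δs · [f(1.5) + f(13/6) + f(17/6)].
Sum ≈ 0.2807.

0.2807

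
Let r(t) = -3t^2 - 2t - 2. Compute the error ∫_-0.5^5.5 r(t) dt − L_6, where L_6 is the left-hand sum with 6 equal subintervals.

-48

Exact integral: ∫_-0.5^5.5 r(t) dt = -208.5.
L_6 = -160.5.
Error = -208.5 − (-160.5) = -48.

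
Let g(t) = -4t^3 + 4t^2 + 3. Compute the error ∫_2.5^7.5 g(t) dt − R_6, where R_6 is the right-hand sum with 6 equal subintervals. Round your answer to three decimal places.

Exact integral: ∫_2.5^7.5 g(t) dt ≈ -2568.33333.
R_6 ≈ -3194.49074.
Error ≈ -2568.33333 − (-3194.49074) ≈ 626.157.

626.157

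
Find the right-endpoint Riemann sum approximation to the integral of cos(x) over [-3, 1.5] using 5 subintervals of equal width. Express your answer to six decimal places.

1.538029

Δx = (1.5 − (-3))/5 = 0.9.
Right endpoints: -2.1, -1.2, -0.3, 0.6, 1.5.
f(-2.1) ≈ -0.504846, f(-1.2) ≈ 0.362358, f(-0.3) ≈ 0.955336, f(0.6) ≈ 0.825336, f(1.5) ≈ 0.070737.
Sum = Δx · [f(-2.1) + f(-1.2) + f(-0.3) + f(0.6) + f(1.5)].
Sum ≈ 1.538029.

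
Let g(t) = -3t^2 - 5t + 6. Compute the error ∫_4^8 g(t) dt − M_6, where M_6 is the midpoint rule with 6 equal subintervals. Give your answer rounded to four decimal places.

Exact integral: ∫_4^8 g(t) dt = -544.
M_6 ≈ -543.555556.
Error ≈ -544 − (-543.555556) ≈ -0.4444.

-0.4444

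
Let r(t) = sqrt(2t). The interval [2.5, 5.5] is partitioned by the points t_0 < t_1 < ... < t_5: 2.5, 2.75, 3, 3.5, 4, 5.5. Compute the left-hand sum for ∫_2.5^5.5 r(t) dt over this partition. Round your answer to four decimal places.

7.9356

Subinterval widths: 0.25, 0.25, 0.5, 0.5, 1.5.
Left endpoints: 2.5, 2.75, 3, 3.5, 4.
r(2.5) ≈ 2.2361, r(2.75) ≈ 2.3452, r(3) ≈ 2.4495, r(3.5) ≈ 2.6458, r(4) ≈ 2.8284.
Sum = Σ Δt_i · r(t_i).
Sum ≈ 7.9356.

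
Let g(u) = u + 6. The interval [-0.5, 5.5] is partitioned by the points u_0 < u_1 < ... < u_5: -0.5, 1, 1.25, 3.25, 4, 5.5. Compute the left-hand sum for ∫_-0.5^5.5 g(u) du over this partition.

46.4375

Subinterval widths: 1.5, 0.25, 2, 0.75, 1.5.
Left endpoints: -0.5, 1, 1.25, 3.25, 4.
g(-0.5) = 5.5, g(1) = 7, g(1.25) = 7.25, g(3.25) = 9.25, g(4) = 10.
Sum = Σ Δu_i · g(u_i).
Sum = 46.4375.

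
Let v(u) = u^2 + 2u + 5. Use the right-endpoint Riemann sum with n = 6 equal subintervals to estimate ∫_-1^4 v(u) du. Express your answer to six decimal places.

72.662037

Δu = (4 − (-1))/6 = 5/6.
Right endpoints: -1/6, 2/3, 1.5, 7/3, 19/6, 4.
v(-1/6) = 169/36, v(2/3) = 61/9, v(1.5) = 10.25, v(7/3) = 136/9, v(19/6) = 769/36, v(4) = 29.
Sum = Δu · [v(-1/6) + v(2/3) + v(1.5) + ...].
Sum ≈ 72.662037.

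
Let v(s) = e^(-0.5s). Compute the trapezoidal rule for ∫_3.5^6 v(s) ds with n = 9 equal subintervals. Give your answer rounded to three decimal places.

Δs = (6 − 3.5)/9 = 5/18.
v(3.5) ≈ 0.174, v(34/9) ≈ 0.151, v(73/18) ≈ 0.132, v(13/3) ≈ 0.115, v(83/18) ≈ 0.100, v(44/9) ≈ 0.087, v(31/6) ≈ 0.076, v(49/9) ≈ 0.066, v(103/18) ≈ 0.057, v(6) ≈ 0.050.
T_9 = (Δs/2)·[v(s_0) + 2v(s_1) + ... + 2v(s_{8}) + v(s_9)].
Sum ≈ 0.248.

0.248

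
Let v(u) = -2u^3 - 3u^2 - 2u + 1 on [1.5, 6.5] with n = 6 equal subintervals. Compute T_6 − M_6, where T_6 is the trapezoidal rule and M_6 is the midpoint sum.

-23.4375

T_6 = -1211.875.
M_6 = -1188.4375.
T_6 − M_6 = -23.4375.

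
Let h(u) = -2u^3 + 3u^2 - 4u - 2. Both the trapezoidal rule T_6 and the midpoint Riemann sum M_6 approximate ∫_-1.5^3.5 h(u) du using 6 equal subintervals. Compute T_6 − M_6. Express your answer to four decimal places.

T_6 ≈ -57.986111.
M_6 ≈ -55.381944.
T_6 − M_6 ≈ -2.6042.

-2.6042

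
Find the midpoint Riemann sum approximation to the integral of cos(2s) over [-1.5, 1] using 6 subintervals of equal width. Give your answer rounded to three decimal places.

Δs = (1 − (-1.5))/6 = 5/12.
Midpoints: -31/24, -0.875, -11/24, -1/24, 0.375, 19/24.
f(-31/24) ≈ -0.848, f(-0.875) ≈ -0.178, f(-11/24) ≈ 0.608, f(-1/24) ≈ 0.997, f(0.375) ≈ 0.732, f(19/24) ≈ -0.013.
Sum = Δs · [f(-31/24) + f(-0.875) + f(-11/24) + ...].
Sum ≈ 0.541.

0.541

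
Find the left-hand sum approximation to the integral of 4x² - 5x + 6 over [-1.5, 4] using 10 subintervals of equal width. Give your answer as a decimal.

82.005

Δx = (4 − (-1.5))/10 = 0.55.
Left endpoints: -1.5, -0.95, -0.4, 0.15, 0.7, 1.25, 1.8, 2.35, 2.9, 3.45.
f(-1.5) = 22.5, f(-0.95) = 14.36, f(-0.4) = 8.64, f(0.15) = 5.34, f(0.7) = 4.46, f(1.25) = 6, f(1.8) = 9.96, f(2.35) = 16.34, f(2.9) = 25.14, f(3.45) = 36.36.
Sum = Δx · [f(-1.5) + f(-0.95) + f(-0.4) + ...].
Sum = 82.005.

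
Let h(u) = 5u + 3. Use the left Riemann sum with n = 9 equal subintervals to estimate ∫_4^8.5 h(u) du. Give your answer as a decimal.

Δu = (8.5 − 4)/9 = 0.5.
Left endpoints: 4, 4.5, 5, 5.5, 6, 6.5, 7, 7.5, 8.
h(4) = 23, h(4.5) = 25.5, h(5) = 28, h(5.5) = 30.5, h(6) = 33, h(6.5) = 35.5, h(7) = 38, h(7.5) = 40.5, h(8) = 43.
Sum = Δu · [h(4) + h(4.5) + h(5) + ...].
Sum = 148.5.

148.5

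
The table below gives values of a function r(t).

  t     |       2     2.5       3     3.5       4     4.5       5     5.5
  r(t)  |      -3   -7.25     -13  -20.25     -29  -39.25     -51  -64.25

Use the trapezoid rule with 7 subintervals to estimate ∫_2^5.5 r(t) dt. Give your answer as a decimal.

-96.6875

Δt = 0.5.
T_7 = (0.5/2)·[(-3) + 2·(-7.25) + 2·(-13) + 2·(-20.25) + 2·(-29) + 2·(-39.25) + 2·(-51) + (-64.25)] = -96.6875.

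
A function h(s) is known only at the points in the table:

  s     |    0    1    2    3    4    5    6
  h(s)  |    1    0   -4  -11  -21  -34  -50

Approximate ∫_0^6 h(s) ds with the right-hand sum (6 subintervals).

-120

Δs = 1.
Sum = 1·[0 + (-4) + (-11) + (-21) + (-34) + (-50)] = -120.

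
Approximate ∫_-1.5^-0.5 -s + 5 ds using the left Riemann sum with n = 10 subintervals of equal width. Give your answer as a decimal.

Δs = (-0.5 − (-1.5))/10 = 0.1.
Left endpoints: -1.5, -1.4, -1.3, -1.2, -1.1, -1, -0.9, -0.8, -0.7, -0.6.
f(-1.5) = 6.5, f(-1.4) = 6.4, f(-1.3) = 6.3, f(-1.2) = 6.2, f(-1.1) = 6.1, f(-1) = 6, f(-0.9) = 5.9, f(-0.8) = 5.8, f(-0.7) = 5.7, f(-0.6) = 5.6.
Sum = Δs · [f(-1.5) + f(-1.4) + f(-1.3) + ...].
Sum = 6.05.

6.05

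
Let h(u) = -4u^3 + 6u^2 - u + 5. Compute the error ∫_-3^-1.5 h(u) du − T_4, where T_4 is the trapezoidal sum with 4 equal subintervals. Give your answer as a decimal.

Exact integral: ∫_-3^-1.5 h(u) du = 134.0625.
T_4 = 135.22265625.
Error = 134.0625 − 135.22265625 = -1.16015625.

-1.16015625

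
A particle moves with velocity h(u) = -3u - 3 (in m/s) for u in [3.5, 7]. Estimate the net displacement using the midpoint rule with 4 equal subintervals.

-65.625

Δu = (7 − 3.5)/4 = 0.875.
Midpoints: 3.9375, 4.8125, 5.6875, 6.5625.
h(3.9375) = -14.8125, h(4.8125) = -17.4375, h(5.6875) = -20.0625, h(6.5625) = -22.6875.
Sum = Δu · [h(3.9375) + h(4.8125) + h(5.6875) + h(6.5625)].
Sum = -65.625.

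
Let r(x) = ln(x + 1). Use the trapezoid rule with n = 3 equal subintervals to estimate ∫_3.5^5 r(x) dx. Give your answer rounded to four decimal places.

2.4811

Δx = (5 − 3.5)/3 = 0.5.
r(3.5) ≈ 1.5041, r(4) ≈ 1.6094, r(4.5) ≈ 1.7047, r(5) ≈ 1.7918.
T_3 = (Δx/2)·[r(x_0) + 2r(x_1) + 2r(x_2) + r(x_3)].
Sum ≈ 2.4811.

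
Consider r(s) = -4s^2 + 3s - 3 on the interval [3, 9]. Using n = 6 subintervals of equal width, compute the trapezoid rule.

-850

Δs = (9 − 3)/6 = 1.
r(3) = -30, r(4) = -55, r(5) = -88, r(6) = -129, r(7) = -178, r(8) = -235, r(9) = -300.
T_6 = (Δs/2)·[r(s_0) + 2r(s_1) + ... + 2r(s_{5}) + r(s_6)].
Sum = -850.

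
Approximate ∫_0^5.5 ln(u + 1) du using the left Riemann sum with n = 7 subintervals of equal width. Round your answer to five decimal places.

5.88875

Δu = (5.5 − 0)/7 = 11/14.
Left endpoints: 0, 11/14, 11/7, 33/14, 22/7, 55/14, 33/7.
f(0) ≈ 0.00000, f(11/14) ≈ 0.57982, f(11/7) ≈ 0.94446, f(33/14) ≈ 1.21109, f(22/7) ≈ 1.42139, f(55/14) ≈ 1.59505, f(33/7) ≈ 1.74297.
Sum = Δu · [f(0) + f(11/14) + f(11/7) + ...].
Sum ≈ 5.88875.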